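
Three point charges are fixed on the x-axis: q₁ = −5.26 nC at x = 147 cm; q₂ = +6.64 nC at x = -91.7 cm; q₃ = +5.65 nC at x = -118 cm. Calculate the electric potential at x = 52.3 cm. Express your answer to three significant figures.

Electric potential is a scalar, so the contributions from each charge add algebraically: V = Σ kqᵢ/rᵢ.
Distances from the field point to each charge: r₁ = 0.947 m, r₂ = 1.44 m, r₃ = 1.70 m.
V = k[(-5.26×10⁻⁹)/(0.947) + (6.64×10⁻⁹)/(1.44) + (5.65×10⁻⁹)/(1.70)] = 21.3 V.

21.3 V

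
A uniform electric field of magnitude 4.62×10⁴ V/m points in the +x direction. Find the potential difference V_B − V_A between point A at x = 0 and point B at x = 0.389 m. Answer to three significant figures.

-1.80×10⁴ V

In a uniform field, potential decreases in the direction of E: V_B − V_A = −E·Δx.
V_B − V_A = −(4.62×10⁴ V/m)(0.389 m) = -1.80×10⁴ V.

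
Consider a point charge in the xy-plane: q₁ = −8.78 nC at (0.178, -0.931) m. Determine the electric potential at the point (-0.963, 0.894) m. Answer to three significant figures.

-36.7 V

The total potential is the scalar sum of each charge's contribution, V = Σ kqᵢ/rᵢ.
Distances from the field point to each charge: r₁ = 2.15 m.
V = k[(-8.78×10⁻⁹)/(2.15)] = -36.7 V.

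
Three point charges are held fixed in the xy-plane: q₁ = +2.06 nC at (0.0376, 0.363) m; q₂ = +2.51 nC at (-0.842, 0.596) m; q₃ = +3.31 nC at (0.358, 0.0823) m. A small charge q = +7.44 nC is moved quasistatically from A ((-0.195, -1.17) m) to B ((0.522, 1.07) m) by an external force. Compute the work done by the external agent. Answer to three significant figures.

1.58×10⁻⁷ J

For quasistatic motion the external work equals the change in potential energy: W_ext = qΔV = q(V_B − V_A).
At A: distances to the source charges are 1.55 m, 1.88 m, 1.37 m; V_A = Σ kqᵢ/rᵢ = 45.7 V.
At B: distances to the source charges are 0.857 m, 1.44 m, 1.00 m; V_B = Σ kqᵢ/rᵢ = 67.0 V.
ΔV = V_B − V_A = 21.3 V.
W_ext = qΔV = (7.44×10⁻⁹ C)(21.3 V) = 1.58×10⁻⁷ J.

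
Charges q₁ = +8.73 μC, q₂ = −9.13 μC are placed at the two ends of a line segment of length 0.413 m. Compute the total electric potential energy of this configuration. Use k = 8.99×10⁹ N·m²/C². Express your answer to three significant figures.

-1.73 J

The assembly work is the sum of pairwise potential energies, U = Σ_{i<j} kqᵢqⱼ/rᵢⱼ.
The separation is r = 0.413 m.
U = (-1.73) = -1.73 J.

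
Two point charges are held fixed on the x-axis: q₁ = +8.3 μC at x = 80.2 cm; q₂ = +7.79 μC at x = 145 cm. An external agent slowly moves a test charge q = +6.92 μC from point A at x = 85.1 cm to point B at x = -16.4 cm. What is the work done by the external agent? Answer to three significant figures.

For quasistatic motion the external work equals the change in potential energy: W_ext = qΔV = q(V_B − V_A).
At A: distances to the source charges are 0.0490 m, 0.599 m; V_A = Σ kqᵢ/rᵢ = 1.64×10⁶ V.
At B: distances to the source charges are 0.966 m, 1.61 m; V_B = Σ kqᵢ/rᵢ = 1.21×10⁵ V.
ΔV = V_B − V_A = -1.52×10⁶ V.
W_ext = qΔV = (6.92×10⁻⁶ C)(-1.52×10⁶ V) = -10.5 J.

-10.5 J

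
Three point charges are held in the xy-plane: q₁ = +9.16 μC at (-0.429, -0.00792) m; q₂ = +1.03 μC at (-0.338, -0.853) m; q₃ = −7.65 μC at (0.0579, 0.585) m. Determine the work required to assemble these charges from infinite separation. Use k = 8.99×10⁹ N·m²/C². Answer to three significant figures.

-0.769 J

The assembly work is the sum of pairwise potential energies, U = Σ_{i<j} kqᵢqⱼ/rᵢⱼ.
Pair separations: r₁₂ = 0.850 m, r₁₃ = 0.767 m, r₂₃ = 1.49 m.
U = (0.0998) + (-0.821) + (-0.0475) = -0.769 J.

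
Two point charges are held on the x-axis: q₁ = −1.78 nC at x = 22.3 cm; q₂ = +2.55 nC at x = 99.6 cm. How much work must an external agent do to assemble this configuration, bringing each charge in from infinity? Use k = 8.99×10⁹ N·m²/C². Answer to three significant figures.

The work to assemble the configuration equals its total potential energy, U = Σ kqᵢqⱼ/rᵢⱼ over all pairs.
Pair separations: r₁₂ = 0.773 m.
U = (-5.28×10⁻⁸) = -5.28×10⁻⁸ J.

-5.28×10⁻⁸ J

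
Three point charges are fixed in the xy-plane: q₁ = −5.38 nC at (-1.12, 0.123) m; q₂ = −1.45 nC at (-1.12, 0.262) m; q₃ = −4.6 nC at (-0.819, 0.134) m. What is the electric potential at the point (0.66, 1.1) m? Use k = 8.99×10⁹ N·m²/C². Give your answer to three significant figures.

-53.9 V

Electric potential is a scalar, so the contributions from each charge add algebraically: V = Σ kqᵢ/rᵢ.
Distances from the field point to each charge: r₁ = 2.03 m, r₂ = 1.97 m, r₃ = 1.77 m.
V = k[(-5.38×10⁻⁹)/(2.03) + (-1.45×10⁻⁹)/(1.97) + (-4.60×10⁻⁹)/(1.77)] = -53.9 V.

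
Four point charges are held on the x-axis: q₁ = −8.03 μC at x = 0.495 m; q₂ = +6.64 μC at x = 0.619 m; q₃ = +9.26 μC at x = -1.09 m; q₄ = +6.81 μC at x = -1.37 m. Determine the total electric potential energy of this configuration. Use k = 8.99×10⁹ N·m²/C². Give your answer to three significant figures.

-2.00 J

The work to assemble the configuration equals its total potential energy, U = Σ kqᵢqⱼ/rᵢⱼ over all pairs.
Pair separations: r₁₂ = 0.124 m, r₁₃ = 1.58 m, r₁₄ = 1.87 m, r₂₃ = 1.71 m, r₂₄ = 1.99 m, r₃₄ = 0.280 m.
Summing all 6 pair terms gives U = -2.00 J.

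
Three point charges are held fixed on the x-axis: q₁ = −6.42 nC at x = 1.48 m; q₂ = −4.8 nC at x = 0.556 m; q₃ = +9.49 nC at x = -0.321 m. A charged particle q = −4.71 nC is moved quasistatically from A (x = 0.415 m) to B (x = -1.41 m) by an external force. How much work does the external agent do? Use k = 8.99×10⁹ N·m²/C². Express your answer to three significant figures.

For quasistatic motion the external work equals the change in potential energy: W_ext = qΔV = q(V_B − V_A).
At A: distances to the source charges are 1.06 m, 0.141 m, 0.736 m; V_A = Σ kqᵢ/rᵢ = -244 V.
At B: distances to the source charges are 2.89 m, 1.97 m, 1.09 m; V_B = Σ kqᵢ/rᵢ = 36.4 V.
ΔV = V_B − V_A = 281 V.
W_ext = qΔV = (-4.71×10⁻⁹ C)(281 V) = -1.32×10⁻⁶ J.

-1.32×10⁻⁶ J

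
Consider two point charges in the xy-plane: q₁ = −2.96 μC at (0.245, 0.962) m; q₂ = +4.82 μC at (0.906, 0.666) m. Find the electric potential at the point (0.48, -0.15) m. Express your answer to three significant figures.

2.37×10⁴ V

Electric potential is a scalar, so the contributions from each charge add algebraically: V = Σ kqᵢ/rᵢ.
Distances from the field point to each charge: r₁ = 1.14 m, r₂ = 0.921 m.
V = k[(-2.96×10⁻⁶)/(1.14) + (4.82×10⁻⁶)/(0.921)] = 2.37×10⁴ V.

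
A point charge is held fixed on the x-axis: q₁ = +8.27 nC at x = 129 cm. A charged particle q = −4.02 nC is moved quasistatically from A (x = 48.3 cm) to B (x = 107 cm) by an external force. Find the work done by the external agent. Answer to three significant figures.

-9.88×10⁻⁷ J

For quasistatic motion the external work equals the change in potential energy: W_ext = qΔV = q(V_B − V_A).
At A: distance to the source charge is 0.807 m; V_A = kq₁/r = 92.1 V.
At B: distance to the source charge is 0.220 m; V_B = kq₁/r = 338 V.
ΔV = V_B − V_A = 246 V.
W_ext = qΔV = (-4.02×10⁻⁹ C)(246 V) = -9.88×10⁻⁷ J.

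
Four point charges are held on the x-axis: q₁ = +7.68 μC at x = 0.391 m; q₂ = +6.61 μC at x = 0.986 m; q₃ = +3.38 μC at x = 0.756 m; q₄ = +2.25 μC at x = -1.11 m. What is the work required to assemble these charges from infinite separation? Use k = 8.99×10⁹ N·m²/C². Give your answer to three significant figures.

2.48 J

The assembly work is the sum of pairwise potential energies, U = Σ_{i<j} kqᵢqⱼ/rᵢⱼ.
Pair separations: r₁₂ = 0.595 m, r₁₃ = 0.365 m, r₁₄ = 1.50 m, r₂₃ = 0.230 m, r₂₄ = 2.10 m, r₃₄ = 1.87 m.
Summing all 6 pair terms gives U = 2.48 J.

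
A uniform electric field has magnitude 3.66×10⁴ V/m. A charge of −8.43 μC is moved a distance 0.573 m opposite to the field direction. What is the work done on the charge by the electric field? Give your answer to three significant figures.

The potential change for a displacement 0.573 m opposite to the field direction is ΔV = +Ed = 2.10×10⁴ V.
W_field = −qΔV = 0.177 J.

0.177 J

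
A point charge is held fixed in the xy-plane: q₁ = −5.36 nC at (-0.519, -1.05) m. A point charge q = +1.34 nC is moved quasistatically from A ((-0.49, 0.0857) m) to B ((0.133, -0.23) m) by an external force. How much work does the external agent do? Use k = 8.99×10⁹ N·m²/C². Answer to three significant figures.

-4.80×10⁻⁹ J

For quasistatic motion the external work equals the change in potential energy: W_ext = qΔV = q(V_B − V_A).
At A: distance to the source charge is 1.14 m; V_A = kq₁/r = -42.4 V.
At B: distance to the source charge is 1.05 m; V_B = kq₁/r = -46.0 V.
ΔV = V_B − V_A = -3.58 V.
W_ext = qΔV = (1.34×10⁻⁹ C)(-3.58 V) = -4.80×10⁻⁹ J.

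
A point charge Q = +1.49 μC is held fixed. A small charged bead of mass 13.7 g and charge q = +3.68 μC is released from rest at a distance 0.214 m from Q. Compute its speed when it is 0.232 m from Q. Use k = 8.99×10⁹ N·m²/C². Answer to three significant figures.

Only the electrostatic force acts, so mechanical energy is conserved: ½mv² = U₁ − U₂ = kQq(1/r₁ − 1/r₂).
U₁ − U₂ = (8.99×10⁹ N·m²/C²)(1.49×10⁻⁶ C)(3.68×10⁻⁶ C)(1/0.214 − 1/0.232) = 0.0179 J.
v = √(2·0.0179/0.0137) = 1.62 m/s.

1.62 m/s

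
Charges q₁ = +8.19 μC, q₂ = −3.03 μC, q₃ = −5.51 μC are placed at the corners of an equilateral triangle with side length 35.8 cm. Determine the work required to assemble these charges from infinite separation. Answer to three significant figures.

-1.34 J

The work to assemble the configuration equals its total potential energy, U = Σ kqᵢqⱼ/rᵢⱼ over all pairs.
All three pair separations equal the side length, 0.358 m.
U = (-0.623) + (-1.13) + (0.419) = -1.34 J.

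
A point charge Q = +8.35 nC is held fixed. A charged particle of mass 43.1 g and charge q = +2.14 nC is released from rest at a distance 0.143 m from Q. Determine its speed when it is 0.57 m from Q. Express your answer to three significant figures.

6.25×10⁻³ m/s

Only the electrostatic force acts, so mechanical energy is conserved: ½mv² = U₁ − U₂ = kQq(1/r₁ − 1/r₂).
U₁ − U₂ = (8.99×10⁹ N·m²/C²)(8.35×10⁻⁹ C)(2.14×10⁻⁹ C)(1/0.143 − 1/0.570) = 8.42×10⁻⁷ J.
v = √(2·8.42×10⁻⁷/0.0431) = 6.25×10⁻³ m/s.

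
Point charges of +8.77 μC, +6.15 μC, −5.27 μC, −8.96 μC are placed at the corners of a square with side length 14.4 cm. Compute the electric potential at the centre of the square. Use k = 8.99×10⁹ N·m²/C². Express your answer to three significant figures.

Electric potential is a scalar, so the contributions from each charge add algebraically: V = Σ kqᵢ/rᵢ.
The distance from each corner to the centre is a√2/2 = 0.102 m.
V = k[(8.77×10⁻⁶)/(0.102) + (6.15×10⁻⁶)/(0.102) + (-5.27×10⁻⁶)/(0.102) + (-8.96×10⁻⁶)/(0.102)] = 6.09×10⁴ V.

6.09×10⁴ V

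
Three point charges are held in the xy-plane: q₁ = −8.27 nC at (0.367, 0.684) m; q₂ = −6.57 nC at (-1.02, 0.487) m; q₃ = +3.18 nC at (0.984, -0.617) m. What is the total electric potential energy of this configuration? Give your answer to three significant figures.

1.02×10⁻⁷ J

The assembly work is the sum of pairwise potential energies, U = Σ_{i<j} kqᵢqⱼ/rᵢⱼ.
Pair separations: r₁₂ = 1.40 m, r₁₃ = 1.44 m, r₂₃ = 2.29 m.
U = (3.49×10⁻⁷) + (-1.64×10⁻⁷) + (-8.21×10⁻⁸) = 1.02×10⁻⁷ J.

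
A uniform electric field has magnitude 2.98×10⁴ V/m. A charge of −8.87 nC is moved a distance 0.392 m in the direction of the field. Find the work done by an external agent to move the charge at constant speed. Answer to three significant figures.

The potential change for a displacement 0.392 m in the direction of the field is ΔV = −Ed = -1.17×10⁴ V.
W_ext = qΔV = 1.04×10⁻⁴ J.

1.04×10⁻⁴ J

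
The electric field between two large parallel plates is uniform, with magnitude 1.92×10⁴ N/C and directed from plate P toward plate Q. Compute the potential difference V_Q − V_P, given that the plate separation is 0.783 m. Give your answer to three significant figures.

In a uniform field, potential decreases in the direction of E: ΔV = −E·d for a displacement d parallel to E.
Going from P to Q is a displacement of 0.783 m along the field, so V_Q − V_P = −Ed = -1.50×10⁴ V.

-1.50×10⁴ V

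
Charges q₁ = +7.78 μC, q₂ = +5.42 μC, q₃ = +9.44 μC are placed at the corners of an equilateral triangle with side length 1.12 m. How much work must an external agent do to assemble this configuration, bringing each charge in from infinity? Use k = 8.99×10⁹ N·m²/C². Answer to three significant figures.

1.34 J

The assembly work is the sum of pairwise potential energies, U = Σ_{i<j} kqᵢqⱼ/rᵢⱼ.
All three pair separations equal the side length, 1.12 m.
U = (0.338) + (0.590) + (0.411) = 1.34 J.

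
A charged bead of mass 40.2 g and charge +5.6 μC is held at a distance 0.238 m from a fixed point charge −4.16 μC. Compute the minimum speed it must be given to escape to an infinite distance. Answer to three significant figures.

6.62 m/s

To just escape, total mechanical energy must reach zero at infinity: ½mv²_min + U = 0, so ½mv²_min = −U = |kQq|/r.
|U| = |kQq|/r = (8.99×10⁹ N·m²/C²)(4.16×10⁻⁶)(5.60×10⁻⁶)/(0.238) = 0.880 J.
v_min = √(2|U|/m) = √(2·0.880/0.0402) = 6.62 m/s.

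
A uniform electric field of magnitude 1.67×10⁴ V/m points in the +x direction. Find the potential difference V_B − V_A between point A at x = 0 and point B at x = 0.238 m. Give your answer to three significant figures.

In a uniform field, potential decreases in the direction of E: V_B − V_A = −E·Δx.
V_B − V_A = −(1.67×10⁴ V/m)(0.238 m) = -3970 V.

-3970 V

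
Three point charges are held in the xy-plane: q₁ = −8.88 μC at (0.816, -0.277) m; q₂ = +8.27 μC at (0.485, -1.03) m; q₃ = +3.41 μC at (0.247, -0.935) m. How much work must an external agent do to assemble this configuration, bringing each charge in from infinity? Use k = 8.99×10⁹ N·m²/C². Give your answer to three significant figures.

The work to assemble the configuration equals its total potential energy, U = Σ kqᵢqⱼ/rᵢⱼ over all pairs.
Pair separations: r₁₂ = 0.823 m, r₁₃ = 0.870 m, r₂₃ = 0.256 m.
U = (-0.803) + (-0.313) + (0.989) = -0.126 J.

-0.126 J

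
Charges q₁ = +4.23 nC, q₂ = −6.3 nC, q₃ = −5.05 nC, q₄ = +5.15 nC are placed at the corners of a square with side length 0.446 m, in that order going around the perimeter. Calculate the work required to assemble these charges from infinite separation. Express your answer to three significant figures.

-7.48×10⁻⁷ J

The work to assemble the configuration equals its total potential energy, U = Σ kqᵢqⱼ/rᵢⱼ over all pairs.
The four side pairs have separation 0.446 m and the two diagonal pairs 0.631 m.
Summing all 6 pair terms gives U = -7.48×10⁻⁷ J.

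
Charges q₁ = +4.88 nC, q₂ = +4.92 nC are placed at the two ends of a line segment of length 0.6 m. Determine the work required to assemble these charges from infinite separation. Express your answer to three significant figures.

The assembly work is the sum of pairwise potential energies, U = Σ_{i<j} kqᵢqⱼ/rᵢⱼ.
The separation is r = 0.600 m.
U = (3.60×10⁻⁷) = 3.60×10⁻⁷ J.

3.60×10⁻⁷ J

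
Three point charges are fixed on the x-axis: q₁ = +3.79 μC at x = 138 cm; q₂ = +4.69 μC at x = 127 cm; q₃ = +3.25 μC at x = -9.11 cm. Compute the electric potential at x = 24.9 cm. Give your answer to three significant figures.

Electric potential is a scalar, so the contributions from each charge add algebraically: V = Σ kqᵢ/rᵢ.
Distances from the field point to each charge: r₁ = 1.13 m, r₂ = 1.02 m, r₃ = 0.340 m.
V = k[(3.79×10⁻⁶)/(1.13) + (4.69×10⁻⁶)/(1.02) + (3.25×10⁻⁶)/(0.340)] = 1.57×10⁵ V.

1.57×10⁵ V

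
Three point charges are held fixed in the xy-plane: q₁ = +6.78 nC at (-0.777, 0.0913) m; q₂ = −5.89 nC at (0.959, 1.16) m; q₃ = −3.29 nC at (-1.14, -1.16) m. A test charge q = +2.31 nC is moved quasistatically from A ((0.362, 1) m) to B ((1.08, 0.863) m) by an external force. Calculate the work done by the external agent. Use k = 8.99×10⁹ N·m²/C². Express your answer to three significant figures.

For quasistatic motion the external work equals the change in potential energy: W_ext = qΔV = q(V_B − V_A).
At A: distances to the source charges are 1.46 m, 0.618 m, 2.63 m; V_A = Σ kqᵢ/rᵢ = -55.1 V.
At B: distances to the source charges are 2.01 m, 0.321 m, 3.00 m; V_B = Σ kqᵢ/rᵢ = -145 V.
ΔV = V_B − V_A = -89.6 V.
W_ext = qΔV = (2.31×10⁻⁹ C)(-89.6 V) = -2.07×10⁻⁷ J.

-2.07×10⁻⁷ J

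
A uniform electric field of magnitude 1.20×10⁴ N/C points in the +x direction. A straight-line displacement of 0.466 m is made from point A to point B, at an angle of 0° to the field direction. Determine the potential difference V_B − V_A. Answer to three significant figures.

-5590 V

Only the component of displacement along E changes the potential: ΔV = −E·d·cosθ.
ΔV = −(1.20×10⁴ V/m)(0.466 m)cos0° = -5590 V.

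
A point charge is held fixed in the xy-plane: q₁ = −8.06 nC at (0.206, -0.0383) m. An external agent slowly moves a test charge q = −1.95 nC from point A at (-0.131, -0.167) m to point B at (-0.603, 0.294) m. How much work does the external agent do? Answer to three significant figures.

For quasistatic motion the external work equals the change in potential energy: W_ext = qΔV = q(V_B − V_A).
At A: distance to the source charge is 0.361 m; V_A = kq₁/r = -201 V.
At B: distance to the source charge is 0.875 m; V_B = kq₁/r = -82.8 V.
ΔV = V_B − V_A = 118 V.
W_ext = qΔV = (-1.95×10⁻⁹ C)(118 V) = -2.30×10⁻⁷ J.

-2.30×10⁻⁷ J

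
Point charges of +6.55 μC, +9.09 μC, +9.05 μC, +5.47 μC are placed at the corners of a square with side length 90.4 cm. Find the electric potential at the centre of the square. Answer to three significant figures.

The total potential is the scalar sum of each charge's contribution, V = Σ kqᵢ/rᵢ.
The distance from each corner to the centre is a√2/2 = 0.639 m.
V = k[(6.55×10⁻⁶)/(0.639) + (9.09×10⁻⁶)/(0.639) + (9.05×10⁻⁶)/(0.639) + (5.47×10⁻⁶)/(0.639)] = 4.24×10⁵ V.

4.24×10⁵ V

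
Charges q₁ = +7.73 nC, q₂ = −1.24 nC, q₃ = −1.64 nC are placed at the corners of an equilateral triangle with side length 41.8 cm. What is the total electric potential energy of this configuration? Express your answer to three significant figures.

The assembly work is the sum of pairwise potential energies, U = Σ_{i<j} kqᵢqⱼ/rᵢⱼ.
All three pair separations equal the side length, 0.418 m.
U = (-2.06×10⁻⁷) + (-2.73×10⁻⁷) + (4.37×10⁻⁸) = -4.35×10⁻⁷ J.

-4.35×10⁻⁷ J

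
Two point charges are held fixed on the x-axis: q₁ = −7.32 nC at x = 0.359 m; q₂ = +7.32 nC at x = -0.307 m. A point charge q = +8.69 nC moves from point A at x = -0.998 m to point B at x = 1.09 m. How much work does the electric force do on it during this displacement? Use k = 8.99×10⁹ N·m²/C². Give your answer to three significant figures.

The work done by the electric force is W_field = −ΔU = −q(V_B − V_A) = q(V_A − V_B).
At A: distances to the source charges are 1.36 m, 0.691 m; V_A = Σ kqᵢ/rᵢ = 46.7 V.
At B: distances to the source charges are 0.731 m, 1.40 m; V_B = Σ kqᵢ/rᵢ = -42.9 V.
ΔV = V_B − V_A = -89.7 V.
W_field = −qΔV = −(8.69×10⁻⁹ C)(-89.7 V) = 7.79×10⁻⁷ J.

7.79×10⁻⁷ J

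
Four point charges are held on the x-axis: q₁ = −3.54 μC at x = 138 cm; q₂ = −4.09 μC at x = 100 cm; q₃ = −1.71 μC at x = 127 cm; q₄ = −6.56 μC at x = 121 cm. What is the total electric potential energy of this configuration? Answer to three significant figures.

The work to assemble the configuration equals its total potential energy, U = Σ kqᵢqⱼ/rᵢⱼ over all pairs.
Pair separations: r₁₂ = 0.380 m, r₁₃ = 0.110 m, r₁₄ = 0.170 m, r₂₃ = 0.270 m, r₂₄ = 0.210 m, r₃₄ = 0.0600 m.
Summing all 6 pair terms gives U = 5.13 J.

5.13 J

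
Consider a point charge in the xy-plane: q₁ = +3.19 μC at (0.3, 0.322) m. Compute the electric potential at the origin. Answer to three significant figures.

6.52×10⁴ V

Electric potential is a scalar, so the contributions from each charge add algebraically: V = Σ kqᵢ/rᵢ.
Distances from the field point to each charge: r₁ = 0.440 m.
V = k[(3.19×10⁻⁶)/(0.440)] = 6.52×10⁴ V.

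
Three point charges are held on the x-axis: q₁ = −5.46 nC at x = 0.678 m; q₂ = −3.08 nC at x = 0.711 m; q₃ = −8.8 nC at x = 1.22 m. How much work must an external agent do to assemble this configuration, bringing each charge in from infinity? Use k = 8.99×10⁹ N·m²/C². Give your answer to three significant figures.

The assembly work is the sum of pairwise potential energies, U = Σ_{i<j} kqᵢqⱼ/rᵢⱼ.
Pair separations: r₁₂ = 0.0330 m, r₁₃ = 0.542 m, r₂₃ = 0.509 m.
U = (4.58×10⁻⁶) + (7.97×10⁻⁷) + (4.79×10⁻⁷) = 5.86×10⁻⁶ J.

5.86×10⁻⁶ J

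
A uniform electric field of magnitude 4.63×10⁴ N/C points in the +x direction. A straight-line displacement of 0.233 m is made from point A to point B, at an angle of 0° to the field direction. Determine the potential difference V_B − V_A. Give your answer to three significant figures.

-1.08×10⁴ V

Only the component of displacement along E changes the potential: ΔV = −E·d·cosθ.
ΔV = −(4.63×10⁴ V/m)(0.233 m)cos0° = -1.08×10⁴ V.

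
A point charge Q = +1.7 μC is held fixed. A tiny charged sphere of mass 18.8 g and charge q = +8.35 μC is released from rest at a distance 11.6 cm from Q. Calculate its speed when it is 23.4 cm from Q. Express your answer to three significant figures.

7.68 m/s

Only the electrostatic force acts, so mechanical energy is conserved: ½mv² = U₁ − U₂ = kQq(1/r₁ − 1/r₂).
U₁ − U₂ = (8.99×10⁹ N·m²/C²)(1.70×10⁻⁶ C)(8.35×10⁻⁶ C)(1/0.116 − 1/0.234) = 0.555 J.
v = √(2·0.555/0.0188) = 7.68 m/s.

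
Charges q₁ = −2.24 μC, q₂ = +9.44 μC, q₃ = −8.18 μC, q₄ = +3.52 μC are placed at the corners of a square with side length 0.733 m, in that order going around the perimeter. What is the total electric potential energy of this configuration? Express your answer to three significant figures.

The work to assemble the configuration equals its total potential energy, U = Σ kqᵢqⱼ/rᵢⱼ over all pairs.
The four side pairs have separation 0.733 m and the two diagonal pairs 1.04 m.
Summing all 6 pair terms gives U = -1.21 J.

-1.21 J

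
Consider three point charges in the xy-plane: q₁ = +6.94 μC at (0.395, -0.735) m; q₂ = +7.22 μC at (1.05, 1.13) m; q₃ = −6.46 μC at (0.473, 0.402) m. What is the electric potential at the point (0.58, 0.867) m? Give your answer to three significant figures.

The total potential is the scalar sum of each charge's contribution, V = Σ kqᵢ/rᵢ.
Distances from the field point to each charge: r₁ = 1.61 m, r₂ = 0.539 m, r₃ = 0.477 m.
V = k[(6.94×10⁻⁶)/(1.61) + (7.22×10⁻⁶)/(0.539) + (-6.46×10⁻⁶)/(0.477)] = 3.75×10⁴ V.

3.75×10⁴ V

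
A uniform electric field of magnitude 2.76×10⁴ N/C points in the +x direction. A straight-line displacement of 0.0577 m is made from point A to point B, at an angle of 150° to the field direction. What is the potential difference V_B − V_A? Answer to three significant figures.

1380 V

Only the component of displacement along E changes the potential: ΔV = −E·d·cosθ.
ΔV = −(2.76×10⁴ V/m)(0.0577 m)cos150° = 1380 V.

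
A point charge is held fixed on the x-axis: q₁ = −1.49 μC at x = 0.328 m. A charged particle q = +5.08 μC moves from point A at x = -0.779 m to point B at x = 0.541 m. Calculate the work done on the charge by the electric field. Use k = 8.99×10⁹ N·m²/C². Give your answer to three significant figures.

0.258 J

The work done by the electric force is W_field = −ΔU = −q(V_B − V_A) = q(V_A − V_B).
At A: distance to the source charge is 1.11 m; V_A = kq₁/r = -1.21×10⁴ V.
At B: distance to the source charge is 0.213 m; V_B = kq₁/r = -6.29×10⁴ V.
ΔV = V_B − V_A = -5.08×10⁴ V.
W_field = −qΔV = −(5.08×10⁻⁶ C)(-5.08×10⁴ V) = 0.258 J.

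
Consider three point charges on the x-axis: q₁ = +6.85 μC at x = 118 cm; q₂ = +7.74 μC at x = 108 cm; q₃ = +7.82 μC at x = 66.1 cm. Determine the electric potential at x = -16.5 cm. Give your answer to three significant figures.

1.87×10⁵ V

Electric potential is a scalar, so the contributions from each charge add algebraically: V = Σ kqᵢ/rᵢ.
Distances from the field point to each charge: r₁ = 1.34 m, r₂ = 1.25 m, r₃ = 0.826 m.
V = k[(6.85×10⁻⁶)/(1.34) + (7.74×10⁻⁶)/(1.25) + (7.82×10⁻⁶)/(0.826)] = 1.87×10⁵ V.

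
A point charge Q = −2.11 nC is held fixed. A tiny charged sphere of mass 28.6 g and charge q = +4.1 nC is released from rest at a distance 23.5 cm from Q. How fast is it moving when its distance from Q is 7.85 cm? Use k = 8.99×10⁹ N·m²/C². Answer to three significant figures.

Only the electrostatic force acts, so mechanical energy is conserved: ½mv² = U₁ − U₂ = kQq(1/r₁ − 1/r₂).
U₁ − U₂ = (8.99×10⁹ N·m²/C²)(-2.11×10⁻⁹ C)(4.10×10⁻⁹ C)(1/0.235 − 1/0.0785) = 6.60×10⁻⁷ J.
v = √(2·6.60×10⁻⁷/0.0286) = 6.79×10⁻³ m/s.

6.79×10⁻³ m/s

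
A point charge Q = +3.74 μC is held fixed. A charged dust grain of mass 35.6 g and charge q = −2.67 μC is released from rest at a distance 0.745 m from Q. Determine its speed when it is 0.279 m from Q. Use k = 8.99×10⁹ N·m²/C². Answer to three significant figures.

Only the electrostatic force acts, so mechanical energy is conserved: ½mv² = U₁ − U₂ = kQq(1/r₁ − 1/r₂).
U₁ − U₂ = (8.99×10⁹ N·m²/C²)(3.74×10⁻⁶ C)(-2.67×10⁻⁶ C)(1/0.745 − 1/0.279) = 0.201 J.
v = √(2·0.201/0.0356) = 3.36 m/s.

3.36 m/s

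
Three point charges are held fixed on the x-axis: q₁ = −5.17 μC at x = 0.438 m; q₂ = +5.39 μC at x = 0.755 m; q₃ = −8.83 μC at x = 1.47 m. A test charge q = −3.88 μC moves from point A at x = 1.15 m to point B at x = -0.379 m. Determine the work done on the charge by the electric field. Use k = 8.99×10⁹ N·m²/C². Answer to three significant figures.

0.518 J

The work done by the electric force is W_field = −ΔU = −q(V_B − V_A) = q(V_A − V_B).
At A: distances to the source charges are 0.712 m, 0.395 m, 0.320 m; V_A = Σ kqᵢ/rᵢ = -1.91×10⁵ V.
At B: distances to the source charges are 0.817 m, 1.13 m, 1.85 m; V_B = Σ kqᵢ/rᵢ = -5.71×10⁴ V.
ΔV = V_B − V_A = 1.34×10⁵ V.
W_field = −qΔV = −(-3.88×10⁻⁶ C)(1.34×10⁵ V) = 0.518 J.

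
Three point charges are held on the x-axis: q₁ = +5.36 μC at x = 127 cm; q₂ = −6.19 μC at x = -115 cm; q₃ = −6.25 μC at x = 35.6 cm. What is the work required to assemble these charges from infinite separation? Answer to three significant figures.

The work to assemble the configuration equals its total potential energy, U = Σ kqᵢqⱼ/rᵢⱼ over all pairs.
Pair separations: r₁₂ = 2.42 m, r₁₃ = 0.914 m, r₂₃ = 1.51 m.
U = (-0.123) + (-0.330) + (0.231) = -0.222 J.

-0.222 J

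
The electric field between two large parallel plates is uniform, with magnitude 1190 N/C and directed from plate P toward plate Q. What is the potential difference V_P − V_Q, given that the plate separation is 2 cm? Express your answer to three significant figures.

In a uniform field, potential decreases in the direction of E: ΔV = −E·d for a displacement d parallel to E.
Going from Q to P is a displacement of 2 cm opposite to the field, so V_P − V_Q = +Ed = 23.8 V.

23.8 V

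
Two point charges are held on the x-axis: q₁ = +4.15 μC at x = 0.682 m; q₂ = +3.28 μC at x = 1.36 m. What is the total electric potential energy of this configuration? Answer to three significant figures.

0.180 J

The assembly work is the sum of pairwise potential energies, U = Σ_{i<j} kqᵢqⱼ/rᵢⱼ.
Pair separations: r₁₂ = 0.678 m.
U = (0.180) = 0.180 J.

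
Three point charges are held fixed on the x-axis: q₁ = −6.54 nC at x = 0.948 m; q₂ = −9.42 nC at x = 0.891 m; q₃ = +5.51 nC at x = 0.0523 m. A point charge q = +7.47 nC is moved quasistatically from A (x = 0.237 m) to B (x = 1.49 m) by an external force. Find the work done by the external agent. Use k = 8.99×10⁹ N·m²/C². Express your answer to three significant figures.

For quasistatic motion the external work equals the change in potential energy: W_ext = qΔV = q(V_B − V_A).
At A: distances to the source charges are 0.711 m, 0.654 m, 0.185 m; V_A = Σ kqᵢ/rᵢ = 56.0 V.
At B: distances to the source charges are 0.542 m, 0.599 m, 1.44 m; V_B = Σ kqᵢ/rᵢ = -215 V.
ΔV = V_B − V_A = -271 V.
W_ext = qΔV = (7.47×10⁻⁹ C)(-271 V) = -2.03×10⁻⁶ J.

-2.03×10⁻⁶ J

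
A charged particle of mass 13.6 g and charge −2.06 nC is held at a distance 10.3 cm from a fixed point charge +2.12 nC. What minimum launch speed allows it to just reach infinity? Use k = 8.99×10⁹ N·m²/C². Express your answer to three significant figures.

To just escape, total mechanical energy must reach zero at infinity: ½mv²_min + U = 0, so ½mv²_min = −U = |kQq|/r.
|U| = |kQq|/r = (8.99×10⁹ N·m²/C²)(2.12×10⁻⁹)(2.06×10⁻⁹)/(0.103) = 3.81×10⁻⁷ J.
v_min = √(2|U|/m) = √(2·3.81×10⁻⁷/0.0136) = 7.49×10⁻³ m/s.

7.49×10⁻³ m/s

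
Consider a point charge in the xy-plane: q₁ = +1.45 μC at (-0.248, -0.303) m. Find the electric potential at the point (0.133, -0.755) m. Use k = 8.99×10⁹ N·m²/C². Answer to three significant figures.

Electric potential is a scalar, so the contributions from each charge add algebraically: V = Σ kqᵢ/rᵢ.
Distances from the field point to each charge: r₁ = 0.591 m.
V = k[(1.45×10⁻⁶)/(0.591)] = 2.21×10⁴ V.

2.21×10⁴ V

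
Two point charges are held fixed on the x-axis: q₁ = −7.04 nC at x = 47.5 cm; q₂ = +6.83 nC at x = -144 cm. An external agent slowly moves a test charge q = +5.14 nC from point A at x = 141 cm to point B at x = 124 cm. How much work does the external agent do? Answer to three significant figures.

For quasistatic motion the external work equals the change in potential energy: W_ext = qΔV = q(V_B − V_A).
At A: distances to the source charges are 0.935 m, 2.85 m; V_A = Σ kqᵢ/rᵢ = -46.1 V.
At B: distances to the source charges are 0.765 m, 2.68 m; V_B = Σ kqᵢ/rᵢ = -59.8 V.
ΔV = V_B − V_A = -13.7 V.
W_ext = qΔV = (5.14×10⁻⁹ C)(-13.7 V) = -7.03×10⁻⁸ J.

-7.03×10⁻⁸ J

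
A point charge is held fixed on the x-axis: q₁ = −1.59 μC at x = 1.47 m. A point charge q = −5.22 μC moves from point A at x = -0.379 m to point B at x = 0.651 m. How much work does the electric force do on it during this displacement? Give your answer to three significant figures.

-0.0508 J

The work done by the electric force is W_field = −ΔU = −q(V_B − V_A) = q(V_A − V_B).
At A: distance to the source charge is 1.85 m; V_A = kq₁/r = -7730 V.
At B: distance to the source charge is 0.819 m; V_B = kq₁/r = -1.75×10⁴ V.
ΔV = V_B − V_A = -9720 V.
W_field = −qΔV = −(-5.22×10⁻⁶ C)(-9720 V) = -0.0508 J.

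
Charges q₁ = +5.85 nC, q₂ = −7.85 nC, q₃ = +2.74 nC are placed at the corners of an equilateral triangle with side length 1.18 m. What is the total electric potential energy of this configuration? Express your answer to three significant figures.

-3.92×10⁻⁷ J

The work to assemble the configuration equals its total potential energy, U = Σ kqᵢqⱼ/rᵢⱼ over all pairs.
All three pair separations equal the side length, 1.18 m.
U = (-3.50×10⁻⁷) + (1.22×10⁻⁷) + (-1.64×10⁻⁷) = -3.92×10⁻⁷ J.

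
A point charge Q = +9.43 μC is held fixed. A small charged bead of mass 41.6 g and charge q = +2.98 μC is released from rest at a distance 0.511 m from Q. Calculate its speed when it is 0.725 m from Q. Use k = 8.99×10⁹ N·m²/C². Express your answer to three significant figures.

Only the electrostatic force acts, so mechanical energy is conserved: ½mv² = U₁ − U₂ = kQq(1/r₁ − 1/r₂).
U₁ − U₂ = (8.99×10⁹ N·m²/C²)(9.43×10⁻⁶ C)(2.98×10⁻⁶ C)(1/0.511 − 1/0.725) = 0.146 J.
v = √(2·0.146/0.0416) = 2.65 m/s.

2.65 m/s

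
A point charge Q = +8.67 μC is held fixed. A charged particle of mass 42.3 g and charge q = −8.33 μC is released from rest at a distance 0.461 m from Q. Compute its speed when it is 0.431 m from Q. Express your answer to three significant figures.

2.15 m/s

Only the electrostatic force acts, so mechanical energy is conserved: ½mv² = U₁ − U₂ = kQq(1/r₁ − 1/r₂).
U₁ − U₂ = (8.99×10⁹ N·m²/C²)(8.67×10⁻⁶ C)(-8.33×10⁻⁶ C)(1/0.461 − 1/0.431) = 0.0980 J.
v = √(2·0.0980/0.0423) = 2.15 m/s.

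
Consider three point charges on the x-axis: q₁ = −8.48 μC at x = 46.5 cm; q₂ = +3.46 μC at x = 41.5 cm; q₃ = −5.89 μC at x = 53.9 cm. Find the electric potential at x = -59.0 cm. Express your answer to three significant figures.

-8.82×10⁴ V

The total potential is the scalar sum of each charge's contribution, V = Σ kqᵢ/rᵢ.
Distances from the field point to each charge: r₁ = 1.05 m, r₂ = 1.00 m, r₃ = 1.13 m.
V = k[(-8.48×10⁻⁶)/(1.05) + (3.46×10⁻⁶)/(1.00) + (-5.89×10⁻⁶)/(1.13)] = -8.82×10⁴ V.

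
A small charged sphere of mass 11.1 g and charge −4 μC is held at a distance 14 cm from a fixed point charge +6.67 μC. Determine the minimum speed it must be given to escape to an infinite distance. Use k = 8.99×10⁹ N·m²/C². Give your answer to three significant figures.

17.6 m/s

To just escape, total mechanical energy must reach zero at infinity: ½mv²_min + U = 0, so ½mv²_min = −U = |kQq|/r.
|U| = |kQq|/r = (8.99×10⁹ N·m²/C²)(6.67×10⁻⁶)(4.00×10⁻⁶)/(0.140) = 1.71 J.
v_min = √(2|U|/m) = √(2·1.71/0.0111) = 17.6 m/s.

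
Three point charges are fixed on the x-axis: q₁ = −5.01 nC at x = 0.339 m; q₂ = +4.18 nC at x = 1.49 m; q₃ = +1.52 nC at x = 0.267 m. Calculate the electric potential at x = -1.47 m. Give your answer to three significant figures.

Electric potential is a scalar, so the contributions from each charge add algebraically: V = Σ kqᵢ/rᵢ.
Distances from the field point to each charge: r₁ = 1.81 m, r₂ = 2.96 m, r₃ = 1.74 m.
V = k[(-5.01×10⁻⁹)/(1.81) + (4.18×10⁻⁹)/(2.96) + (1.52×10⁻⁹)/(1.74)] = -4.34 V.

-4.34 V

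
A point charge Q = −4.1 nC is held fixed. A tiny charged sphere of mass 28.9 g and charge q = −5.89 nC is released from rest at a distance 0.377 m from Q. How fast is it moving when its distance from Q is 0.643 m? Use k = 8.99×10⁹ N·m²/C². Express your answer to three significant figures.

4.06×10⁻³ m/s

Only the electrostatic force acts, so mechanical energy is conserved: ½mv² = U₁ − U₂ = kQq(1/r₁ − 1/r₂).
U₁ − U₂ = (8.99×10⁹ N·m²/C²)(-4.10×10⁻⁹ C)(-5.89×10⁻⁹ C)(1/0.377 − 1/0.643) = 2.38×10⁻⁷ J.
v = √(2·2.38×10⁻⁷/0.0289) = 4.06×10⁻³ m/s.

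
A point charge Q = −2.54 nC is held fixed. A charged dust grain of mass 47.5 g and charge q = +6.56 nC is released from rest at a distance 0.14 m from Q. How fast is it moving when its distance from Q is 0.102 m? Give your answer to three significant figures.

Only the electrostatic force acts, so mechanical energy is conserved: ½mv² = U₁ − U₂ = kQq(1/r₁ − 1/r₂).
U₁ − U₂ = (8.99×10⁹ N·m²/C²)(-2.54×10⁻⁹ C)(6.56×10⁻⁹ C)(1/0.140 − 1/0.102) = 3.99×10⁻⁷ J.
v = √(2·3.99×10⁻⁷/0.0475) = 4.10×10⁻³ m/s.

4.10×10⁻³ m/s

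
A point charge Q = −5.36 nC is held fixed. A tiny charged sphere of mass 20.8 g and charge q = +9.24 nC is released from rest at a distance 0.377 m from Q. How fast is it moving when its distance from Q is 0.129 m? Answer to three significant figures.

0.0148 m/s

Only the electrostatic force acts, so mechanical energy is conserved: ½mv² = U₁ − U₂ = kQq(1/r₁ − 1/r₂).
U₁ − U₂ = (8.99×10⁹ N·m²/C²)(-5.36×10⁻⁹ C)(9.24×10⁻⁹ C)(1/0.377 − 1/0.129) = 2.27×10⁻⁶ J.
v = √(2·2.27×10⁻⁶/0.0208) = 0.0148 m/s.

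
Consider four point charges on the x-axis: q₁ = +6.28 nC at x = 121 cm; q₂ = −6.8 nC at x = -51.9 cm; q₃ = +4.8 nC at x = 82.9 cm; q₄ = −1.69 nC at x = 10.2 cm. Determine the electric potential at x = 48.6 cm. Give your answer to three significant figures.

Electric potential is a scalar, so the contributions from each charge add algebraically: V = Σ kqᵢ/rᵢ.
Distances from the field point to each charge: r₁ = 0.724 m, r₂ = 1.00 m, r₃ = 0.343 m, r₄ = 0.384 m.
V = k[(6.28×10⁻⁹)/(0.724) + (-6.80×10⁻⁹)/(1.00) + (4.80×10⁻⁹)/(0.343) + (-1.69×10⁻⁹)/(0.384)] = 103 V.

103 V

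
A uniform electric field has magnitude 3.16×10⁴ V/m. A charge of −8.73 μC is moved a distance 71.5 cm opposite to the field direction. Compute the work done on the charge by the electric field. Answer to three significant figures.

The potential change for a displacement 71.5 cm opposite to the field direction is ΔV = +Ed = 2.26×10⁴ V.
W_field = −qΔV = 0.197 J.

0.197 J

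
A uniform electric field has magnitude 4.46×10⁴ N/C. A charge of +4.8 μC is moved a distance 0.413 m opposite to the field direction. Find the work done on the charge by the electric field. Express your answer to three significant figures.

The potential change for a displacement 0.413 m opposite to the field direction is ΔV = +Ed = 1.84×10⁴ V.
W_field = −qΔV = -0.0884 J.

-0.0884 J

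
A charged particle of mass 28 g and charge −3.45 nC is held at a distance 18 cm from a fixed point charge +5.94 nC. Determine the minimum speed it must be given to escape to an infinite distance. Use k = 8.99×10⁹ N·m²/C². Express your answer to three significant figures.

8.55×10⁻³ m/s

To just escape, total mechanical energy must reach zero at infinity: ½mv²_min + U = 0, so ½mv²_min = −U = |kQq|/r.
|U| = |kQq|/r = (8.99×10⁹ N·m²/C²)(5.94×10⁻⁹)(3.45×10⁻⁹)/(0.180) = 1.02×10⁻⁶ J.
v_min = √(2|U|/m) = √(2·1.02×10⁻⁶/0.0280) = 8.55×10⁻³ m/s.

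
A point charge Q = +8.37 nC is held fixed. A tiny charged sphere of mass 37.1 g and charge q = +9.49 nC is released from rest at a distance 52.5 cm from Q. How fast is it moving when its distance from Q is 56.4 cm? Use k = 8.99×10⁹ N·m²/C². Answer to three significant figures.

2.25×10⁻³ m/s

Only the electrostatic force acts, so mechanical energy is conserved: ½mv² = U₁ − U₂ = kQq(1/r₁ − 1/r₂).
U₁ − U₂ = (8.99×10⁹ N·m²/C²)(8.37×10⁻⁹ C)(9.49×10⁻⁹ C)(1/0.525 − 1/0.564) = 9.41×10⁻⁸ J.
v = √(2·9.41×10⁻⁸/0.0371) = 2.25×10⁻³ m/s.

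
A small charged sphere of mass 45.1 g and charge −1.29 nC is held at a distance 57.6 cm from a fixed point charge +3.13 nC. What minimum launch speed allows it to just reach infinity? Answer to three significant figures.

To just escape, total mechanical energy must reach zero at infinity: ½mv²_min + U = 0, so ½mv²_min = −U = |kQq|/r.
|U| = |kQq|/r = (8.99×10⁹ N·m²/C²)(3.13×10⁻⁹)(1.29×10⁻⁹)/(0.576) = 6.30×10⁻⁸ J.
v_min = √(2|U|/m) = √(2·6.30×10⁻⁸/0.0451) = 1.67×10⁻³ m/s.

1.67×10⁻³ m/s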